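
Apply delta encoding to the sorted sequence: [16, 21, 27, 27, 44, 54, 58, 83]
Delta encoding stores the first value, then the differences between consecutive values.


First value: 16
Deltas:
  21 - 16 = 5
  27 - 21 = 6
  27 - 27 = 0
  44 - 27 = 17
  54 - 44 = 10
  58 - 54 = 4
  83 - 58 = 25


Delta encoded: [16, 5, 6, 0, 17, 10, 4, 25]


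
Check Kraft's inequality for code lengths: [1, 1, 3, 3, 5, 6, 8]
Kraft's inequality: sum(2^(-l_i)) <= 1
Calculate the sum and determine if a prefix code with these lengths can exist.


Sum = 2^(-1) + 2^(-1) + 2^(-3) + 2^(-3) + 2^(-5) + 2^(-6) + 2^(-8)
    = 0.5 + 0.5 + 0.125 + 0.125 + 0.03125 + 0.015625 + 0.00390625
    = 333/256 = 1.30078125
Since 1.30078125 > 1, Kraft's inequality is NOT satisfied.
A prefix code with these lengths CANNOT exist.

Kraft sum = 1.30078125. Not satisfied.


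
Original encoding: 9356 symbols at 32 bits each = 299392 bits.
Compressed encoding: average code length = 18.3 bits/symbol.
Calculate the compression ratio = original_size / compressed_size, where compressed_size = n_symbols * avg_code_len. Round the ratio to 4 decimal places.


original_size = n_symbols * orig_bits = 9356 * 32 = 299392 bits
compressed_size = n_symbols * avg_code_len = 9356 * 18.3 = 171214.8 bits
ratio = original_size / compressed_size = 299392 / 171214.8 = 1.7486

Compression ratio = 1.7486


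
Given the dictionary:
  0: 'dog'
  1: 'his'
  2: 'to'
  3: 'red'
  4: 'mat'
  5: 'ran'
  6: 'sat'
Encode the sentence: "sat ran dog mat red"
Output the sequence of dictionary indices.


Look up each word in the dictionary:
  'sat' -> 6
  'ran' -> 5
  'dog' -> 0
  'mat' -> 4
  'red' -> 3

Encoded: [6, 5, 0, 4, 3]


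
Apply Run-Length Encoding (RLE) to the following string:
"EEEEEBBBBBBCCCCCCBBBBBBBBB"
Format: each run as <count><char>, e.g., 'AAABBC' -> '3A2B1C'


Scanning runs left to right:
  i=0: run of 'E' x 5 -> '5E'
  i=5: run of 'B' x 6 -> '6B'
  i=11: run of 'C' x 6 -> '6C'
  i=17: run of 'B' x 9 -> '9B'

RLE = 5E6B6C9B


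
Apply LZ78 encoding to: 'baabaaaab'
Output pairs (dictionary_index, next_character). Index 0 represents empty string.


LZ78 encoding steps:
Dictionary: {0: ''}
Step 1: w='' (idx 0), next='b' -> output (0, 'b'), add 'b' as idx 1
Step 2: w='' (idx 0), next='a' -> output (0, 'a'), add 'a' as idx 2
Step 3: w='a' (idx 2), next='b' -> output (2, 'b'), add 'ab' as idx 3
Step 4: w='a' (idx 2), next='a' -> output (2, 'a'), add 'aa' as idx 4
Step 5: w='aa' (idx 4), next='b' -> output (4, 'b'), add 'aab' as idx 5


Encoded: [(0, 'b'), (0, 'a'), (2, 'b'), (2, 'a'), (4, 'b')]


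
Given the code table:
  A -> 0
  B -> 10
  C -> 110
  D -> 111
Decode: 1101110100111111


Decoding:
110 -> C
111 -> D
0 -> A
10 -> B
0 -> A
111 -> D
111 -> D


Result: CDABADD


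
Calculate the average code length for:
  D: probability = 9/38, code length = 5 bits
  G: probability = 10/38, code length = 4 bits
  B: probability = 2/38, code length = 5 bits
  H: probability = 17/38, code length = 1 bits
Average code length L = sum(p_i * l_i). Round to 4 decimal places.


Weighted contributions p_i * l_i:
  D: (9/38) * 5 = 45/38
  G: (10/38) * 4 = 40/38
  B: (2/38) * 5 = 10/38
  H: (17/38) * 1 = 17/38
Sum = (45 + 40 + 10 + 17)/38 = 112/38

L = 112/38 = 2.9474 bits/symbol


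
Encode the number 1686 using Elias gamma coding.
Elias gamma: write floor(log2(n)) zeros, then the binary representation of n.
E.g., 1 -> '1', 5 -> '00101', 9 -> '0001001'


num_bits = floor(log2(1686)) + 1 = 11
leading_zeros = num_bits - 1 = 10
binary(1686) = 11010010110

Elias gamma(1686) = '0000000000' + '11010010110' = 000000000011010010110 (21 bits)


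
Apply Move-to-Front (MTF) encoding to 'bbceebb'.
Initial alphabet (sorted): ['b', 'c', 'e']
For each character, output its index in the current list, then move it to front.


MTF encoding:
'b': index 0 in ['b', 'c', 'e'] -> ['b', 'c', 'e']
'b': index 0 in ['b', 'c', 'e'] -> ['b', 'c', 'e']
'c': index 1 in ['b', 'c', 'e'] -> ['c', 'b', 'e']
'e': index 2 in ['c', 'b', 'e'] -> ['e', 'c', 'b']
'e': index 0 in ['e', 'c', 'b'] -> ['e', 'c', 'b']
'b': index 2 in ['e', 'c', 'b'] -> ['b', 'e', 'c']
'b': index 0 in ['b', 'e', 'c'] -> ['b', 'e', 'c']


Output: [0, 0, 1, 2, 0, 2, 0]


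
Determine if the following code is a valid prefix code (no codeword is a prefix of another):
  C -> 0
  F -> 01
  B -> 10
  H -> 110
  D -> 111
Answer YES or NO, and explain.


Checking each pair (does one codeword prefix another?):
  C='0' vs F='01': prefix -- VIOLATION

NO -- this is NOT a valid prefix code. C (0) is a prefix of F (01).


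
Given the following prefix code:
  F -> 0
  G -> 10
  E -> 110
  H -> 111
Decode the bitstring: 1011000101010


Decoding step by step:
Bits 10 -> G
Bits 110 -> E
Bits 0 -> F
Bits 0 -> F
Bits 10 -> G
Bits 10 -> G
Bits 10 -> G


Decoded message: GEFFGGG


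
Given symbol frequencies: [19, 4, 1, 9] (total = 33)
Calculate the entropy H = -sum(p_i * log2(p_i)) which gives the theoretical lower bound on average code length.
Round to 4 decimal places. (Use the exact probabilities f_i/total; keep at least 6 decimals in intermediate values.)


Per-symbol terms -p_i * log2(p_i) with p_i = f_i/33:
  p = 19/33 = 0.575758: log2(p) = -0.796467, -p*log2(p) = 0.458572
  p = 4/33 = 0.121212: log2(p) = -3.044394, -p*log2(p) = 0.369017
  p = 1/33 = 0.030303: log2(p) = -5.044394, -p*log2(p) = 0.152860
  p = 9/33 = 0.272727: log2(p) = -1.874469, -p*log2(p) = 0.511219
H = 0.458572 + 0.369017 + 0.152860 + 0.511219 = 1.491668

H = 1.4917 bits/symbol


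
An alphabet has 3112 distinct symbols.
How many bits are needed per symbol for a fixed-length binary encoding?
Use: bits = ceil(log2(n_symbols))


log2(3112) = 11.6036
Bracket: 2^11 = 2048 < 3112 <= 2^12 = 4096
So ceil(log2(3112)) = 12

bits = ceil(log2(3112)) = ceil(11.6036) = 12 bits


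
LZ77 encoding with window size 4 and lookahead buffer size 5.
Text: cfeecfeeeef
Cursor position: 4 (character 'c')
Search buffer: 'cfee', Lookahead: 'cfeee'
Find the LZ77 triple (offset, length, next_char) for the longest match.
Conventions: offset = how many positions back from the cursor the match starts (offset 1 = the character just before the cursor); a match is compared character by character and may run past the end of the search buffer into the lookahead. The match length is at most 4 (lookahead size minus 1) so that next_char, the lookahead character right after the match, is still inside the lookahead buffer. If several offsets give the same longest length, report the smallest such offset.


Try each offset into the search buffer:
  offset=1 (pos 3, char 'e'): match length 0
  offset=2 (pos 2, char 'e'): match length 0
  offset=3 (pos 1, char 'f'): match length 0
  offset=4 (pos 0, char 'c'): match length 4
Longest match has length 4 at offset 4.
next_char = character at position 4 + 4 = 8 -> 'e'

Best match: offset=4, length=4 (matching 'cfee' starting at position 0)
LZ77 triple: (4, 4, 'e')


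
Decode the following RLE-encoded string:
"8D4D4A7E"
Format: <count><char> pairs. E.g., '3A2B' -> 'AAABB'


Expanding each <count><char> pair:
  8D -> 'DDDDDDDD'
  4D -> 'DDDD'
  4A -> 'AAAA'
  7E -> 'EEEEEEE'

Decoded = DDDDDDDDDDDDAAAAEEEEEEE


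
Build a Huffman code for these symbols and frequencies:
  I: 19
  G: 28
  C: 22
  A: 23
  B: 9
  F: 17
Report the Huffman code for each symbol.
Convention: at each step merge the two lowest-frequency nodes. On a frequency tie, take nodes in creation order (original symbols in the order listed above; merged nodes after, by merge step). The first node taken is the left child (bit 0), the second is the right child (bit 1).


Huffman tree construction:
Step 1: Merge B(9) + F(17) = 26
Step 2: Merge I(19) + C(22) = 41
Step 3: Merge A(23) + (B+F)(26) = 49
Step 4: Merge G(28) + (I+C)(41) = 69
Step 5: Merge (A+(B+F))(49) + (G+(I+C))(69) = 118
Read each symbol's code off the tree from the root (left child = 0, right child = 1).

Codes:
  I: 110 (length 3)
  G: 10 (length 2)
  C: 111 (length 3)
  A: 00 (length 2)
  B: 010 (length 3)
  F: 011 (length 3)
Average code length: 303/118 = 2.5678 bits/symbol


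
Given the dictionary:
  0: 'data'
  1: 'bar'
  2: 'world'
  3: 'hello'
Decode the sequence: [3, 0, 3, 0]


Look up each index in the dictionary:
  3 -> 'hello'
  0 -> 'data'
  3 -> 'hello'
  0 -> 'data'

Decoded: "hello data hello data"


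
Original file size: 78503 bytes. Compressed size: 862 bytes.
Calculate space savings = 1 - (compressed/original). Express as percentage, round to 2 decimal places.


ratio = compressed/original = 862/78503 = 0.01098
savings = 1 - ratio = 1 - 0.01098 = 0.98902
as a percentage: 0.98902 * 100 = 98.9%

Space savings = 1 - 862/78503 = 98.9%


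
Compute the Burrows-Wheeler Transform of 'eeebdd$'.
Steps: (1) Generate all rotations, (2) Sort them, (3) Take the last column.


Rotations (sorted):
  0: $eeebdd -> last char: d
  1: bdd$eee -> last char: e
  2: d$eeebd -> last char: d
  3: dd$eeeb -> last char: b
  4: ebdd$ee -> last char: e
  5: eebdd$e -> last char: e
  6: eeebdd$ -> last char: $


BWT = dedbee$


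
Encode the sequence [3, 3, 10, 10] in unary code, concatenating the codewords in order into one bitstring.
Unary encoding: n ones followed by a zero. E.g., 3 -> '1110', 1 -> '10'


Encode each number as n ones followed by a terminating 0:
  3 -> 1110 (4 bits)
  3 -> 1110 (4 bits)
  10 -> 11111111110 (11 bits)
  10 -> 11111111110 (11 bits)
Total length = 4 + 4 + 11 + 11 = 30 bits.

Unary([3, 3, 10, 10]) = 111011101111111111011111111110 (30 bits)


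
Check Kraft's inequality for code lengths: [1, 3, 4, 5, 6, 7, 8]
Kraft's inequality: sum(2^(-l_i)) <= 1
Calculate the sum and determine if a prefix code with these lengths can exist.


Sum = 2^(-1) + 2^(-3) + 2^(-4) + 2^(-5) + 2^(-6) + 2^(-7) + 2^(-8)
    = 0.5 + 0.125 + 0.0625 + 0.03125 + 0.015625 + 0.0078125 + 0.00390625
    = 191/256 = 0.74609375
Since 0.74609375 <= 1, Kraft's inequality IS satisfied.
A prefix code with these lengths CAN exist.

Kraft sum = 0.74609375. Satisfied.


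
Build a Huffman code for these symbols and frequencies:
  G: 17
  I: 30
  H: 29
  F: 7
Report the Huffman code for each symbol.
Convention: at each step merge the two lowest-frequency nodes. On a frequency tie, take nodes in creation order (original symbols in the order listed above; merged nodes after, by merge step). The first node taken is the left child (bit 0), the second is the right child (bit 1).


Huffman tree construction:
Step 1: Merge F(7) + G(17) = 24
Step 2: Merge (F+G)(24) + H(29) = 53
Step 3: Merge I(30) + ((F+G)+H)(53) = 83
Read each symbol's code off the tree from the root (left child = 0, right child = 1).

Codes:
  G: 101 (length 3)
  I: 0 (length 1)
  H: 11 (length 2)
  F: 100 (length 3)
Average code length: 160/83 = 1.9277 bits/symbol


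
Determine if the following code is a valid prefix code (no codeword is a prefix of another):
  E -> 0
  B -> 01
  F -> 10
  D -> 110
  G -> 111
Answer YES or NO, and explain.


Checking each pair (does one codeword prefix another?):
  E='0' vs B='01': prefix -- VIOLATION

NO -- this is NOT a valid prefix code. E (0) is a prefix of B (01).


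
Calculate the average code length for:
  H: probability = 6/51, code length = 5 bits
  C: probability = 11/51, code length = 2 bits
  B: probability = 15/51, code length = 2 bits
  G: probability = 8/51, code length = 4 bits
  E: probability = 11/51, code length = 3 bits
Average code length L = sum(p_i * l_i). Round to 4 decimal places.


Weighted contributions p_i * l_i:
  H: (6/51) * 5 = 30/51
  C: (11/51) * 2 = 22/51
  B: (15/51) * 2 = 30/51
  G: (8/51) * 4 = 32/51
  E: (11/51) * 3 = 33/51
Sum = (30 + 22 + 30 + 32 + 33)/51 = 147/51

L = 147/51 = 2.8824 bits/symbol


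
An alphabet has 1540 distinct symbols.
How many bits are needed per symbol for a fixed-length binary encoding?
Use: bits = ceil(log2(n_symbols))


log2(1540) = 10.5887
Bracket: 2^10 = 1024 < 1540 <= 2^11 = 2048
So ceil(log2(1540)) = 11

bits = ceil(log2(1540)) = ceil(10.5887) = 11 bits


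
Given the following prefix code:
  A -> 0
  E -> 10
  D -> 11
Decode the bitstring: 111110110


Decoding step by step:
Bits 11 -> D
Bits 11 -> D
Bits 10 -> E
Bits 11 -> D
Bits 0 -> A


Decoded message: DDEDA


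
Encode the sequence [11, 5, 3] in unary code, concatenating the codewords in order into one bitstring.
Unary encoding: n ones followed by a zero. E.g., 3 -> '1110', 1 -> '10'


Encode each number as n ones followed by a terminating 0:
  11 -> 111111111110 (12 bits)
  5 -> 111110 (6 bits)
  3 -> 1110 (4 bits)
Total length = 12 + 6 + 4 = 22 bits.

Unary([11, 5, 3]) = 1111111111101111101110 (22 bits)


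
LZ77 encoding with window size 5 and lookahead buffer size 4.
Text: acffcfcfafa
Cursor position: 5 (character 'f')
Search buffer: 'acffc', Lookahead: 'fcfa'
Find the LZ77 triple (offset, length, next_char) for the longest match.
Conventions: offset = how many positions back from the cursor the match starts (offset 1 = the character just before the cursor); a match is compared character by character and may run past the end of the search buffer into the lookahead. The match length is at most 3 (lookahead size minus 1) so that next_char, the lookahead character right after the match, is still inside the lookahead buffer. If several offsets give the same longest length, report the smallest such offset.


Try each offset into the search buffer:
  offset=1 (pos 4, char 'c'): match length 0
  offset=2 (pos 3, char 'f'): match length 3
  offset=3 (pos 2, char 'f'): match length 1
  offset=4 (pos 1, char 'c'): match length 0
  offset=5 (pos 0, char 'a'): match length 0
Longest match has length 3 at offset 2.
next_char = character at position 5 + 3 = 8 -> 'a'

Best match: offset=2, length=3 (matching 'fcf' starting at position 3)
LZ77 triple: (2, 3, 'a')


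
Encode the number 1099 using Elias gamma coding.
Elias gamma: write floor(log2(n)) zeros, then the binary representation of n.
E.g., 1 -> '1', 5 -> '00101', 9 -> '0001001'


num_bits = floor(log2(1099)) + 1 = 11
leading_zeros = num_bits - 1 = 10
binary(1099) = 10001001011

Elias gamma(1099) = '0000000000' + '10001001011' = 000000000010001001011 (21 bits)


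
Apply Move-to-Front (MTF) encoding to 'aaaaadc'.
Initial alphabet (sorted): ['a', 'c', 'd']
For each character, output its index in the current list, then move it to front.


MTF encoding:
'a': index 0 in ['a', 'c', 'd'] -> ['a', 'c', 'd']
'a': index 0 in ['a', 'c', 'd'] -> ['a', 'c', 'd']
'a': index 0 in ['a', 'c', 'd'] -> ['a', 'c', 'd']
'a': index 0 in ['a', 'c', 'd'] -> ['a', 'c', 'd']
'a': index 0 in ['a', 'c', 'd'] -> ['a', 'c', 'd']
'd': index 2 in ['a', 'c', 'd'] -> ['d', 'a', 'c']
'c': index 2 in ['d', 'a', 'c'] -> ['c', 'd', 'a']


Output: [0, 0, 0, 0, 0, 2, 2]


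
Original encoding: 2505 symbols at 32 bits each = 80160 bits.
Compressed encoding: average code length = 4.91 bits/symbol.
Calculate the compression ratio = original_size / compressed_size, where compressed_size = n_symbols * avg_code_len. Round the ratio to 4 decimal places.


original_size = n_symbols * orig_bits = 2505 * 32 = 80160 bits
compressed_size = n_symbols * avg_code_len = 2505 * 4.91 = 12299.55 bits
ratio = original_size / compressed_size = 80160 / 12299.55 = 6.5173

Compression ratio = 6.5173


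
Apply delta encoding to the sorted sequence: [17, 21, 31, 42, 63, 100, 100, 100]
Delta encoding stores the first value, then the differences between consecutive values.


First value: 17
Deltas:
  21 - 17 = 4
  31 - 21 = 10
  42 - 31 = 11
  63 - 42 = 21
  100 - 63 = 37
  100 - 100 = 0
  100 - 100 = 0


Delta encoded: [17, 4, 10, 11, 21, 37, 0, 0]


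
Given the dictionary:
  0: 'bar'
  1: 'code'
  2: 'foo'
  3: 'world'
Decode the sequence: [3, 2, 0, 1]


Look up each index in the dictionary:
  3 -> 'world'
  2 -> 'foo'
  0 -> 'bar'
  1 -> 'code'

Decoded: "world foo bar code"


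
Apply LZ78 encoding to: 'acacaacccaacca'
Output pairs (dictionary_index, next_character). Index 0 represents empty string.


LZ78 encoding steps:
Dictionary: {0: ''}
Step 1: w='' (idx 0), next='a' -> output (0, 'a'), add 'a' as idx 1
Step 2: w='' (idx 0), next='c' -> output (0, 'c'), add 'c' as idx 2
Step 3: w='a' (idx 1), next='c' -> output (1, 'c'), add 'ac' as idx 3
Step 4: w='a' (idx 1), next='a' -> output (1, 'a'), add 'aa' as idx 4
Step 5: w='c' (idx 2), next='c' -> output (2, 'c'), add 'cc' as idx 5
Step 6: w='c' (idx 2), next='a' -> output (2, 'a'), add 'ca' as idx 6
Step 7: w='ac' (idx 3), next='c' -> output (3, 'c'), add 'acc' as idx 7
Step 8: w='a' (idx 1), end of input -> output (1, '')


Encoded: [(0, 'a'), (0, 'c'), (1, 'c'), (1, 'a'), (2, 'c'), (2, 'a'), (3, 'c'), (1, '')]


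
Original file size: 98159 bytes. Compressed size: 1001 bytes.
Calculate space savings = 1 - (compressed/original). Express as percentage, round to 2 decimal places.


ratio = compressed/original = 1001/98159 = 0.010198
savings = 1 - ratio = 1 - 0.010198 = 0.989802
as a percentage: 0.989802 * 100 = 98.98%

Space savings = 1 - 1001/98159 = 98.98%


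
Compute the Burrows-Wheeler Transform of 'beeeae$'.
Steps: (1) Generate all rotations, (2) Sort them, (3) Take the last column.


Rotations (sorted):
  0: $beeeae -> last char: e
  1: ae$beee -> last char: e
  2: beeeae$ -> last char: $
  3: e$beeea -> last char: a
  4: eae$bee -> last char: e
  5: eeae$be -> last char: e
  6: eeeae$b -> last char: b


BWT = ee$aeeb


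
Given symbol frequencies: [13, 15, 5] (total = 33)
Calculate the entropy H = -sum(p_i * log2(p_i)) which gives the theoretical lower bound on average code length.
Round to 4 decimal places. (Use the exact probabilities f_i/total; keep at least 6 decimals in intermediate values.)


Per-symbol terms -p_i * log2(p_i) with p_i = f_i/33:
  p = 13/33 = 0.393939: log2(p) = -1.343954, -p*log2(p) = 0.529437
  p = 15/33 = 0.454545: log2(p) = -1.137504, -p*log2(p) = 0.517047
  p = 5/33 = 0.151515: log2(p) = -2.722466, -p*log2(p) = 0.412495
H = 0.529437 + 0.517047 + 0.412495 = 1.458979

H = 1.459 bits/symbol


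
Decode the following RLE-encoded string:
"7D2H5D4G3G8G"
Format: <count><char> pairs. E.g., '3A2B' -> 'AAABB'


Expanding each <count><char> pair:
  7D -> 'DDDDDDD'
  2H -> 'HH'
  5D -> 'DDDDD'
  4G -> 'GGGG'
  3G -> 'GGG'
  8G -> 'GGGGGGGG'

Decoded = DDDDDDDHHDDDDDGGGGGGGGGGGGGGG


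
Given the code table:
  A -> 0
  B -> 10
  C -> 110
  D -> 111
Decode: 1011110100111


Decoding:
10 -> B
111 -> D
10 -> B
10 -> B
0 -> A
111 -> D


Result: BDBBAD


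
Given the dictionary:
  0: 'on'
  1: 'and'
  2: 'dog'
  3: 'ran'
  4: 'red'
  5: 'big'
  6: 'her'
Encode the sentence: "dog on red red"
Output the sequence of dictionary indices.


Look up each word in the dictionary:
  'dog' -> 2
  'on' -> 0
  'red' -> 4
  'red' -> 4

Encoded: [2, 0, 4, 4]


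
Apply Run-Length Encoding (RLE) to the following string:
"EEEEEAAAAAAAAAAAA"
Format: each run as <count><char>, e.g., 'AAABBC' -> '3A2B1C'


Scanning runs left to right:
  i=0: run of 'E' x 5 -> '5E'
  i=5: run of 'A' x 12 -> '12A'

RLE = 5E12A


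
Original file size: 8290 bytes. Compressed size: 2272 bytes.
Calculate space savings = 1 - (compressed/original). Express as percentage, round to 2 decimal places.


ratio = compressed/original = 2272/8290 = 0.274065
savings = 1 - ratio = 1 - 0.274065 = 0.725935
as a percentage: 0.725935 * 100 = 72.59%

Space savings = 1 - 2272/8290 = 72.59%


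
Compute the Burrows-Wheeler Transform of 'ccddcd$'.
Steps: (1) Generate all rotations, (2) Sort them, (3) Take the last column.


Rotations (sorted):
  0: $ccddcd -> last char: d
  1: ccddcd$ -> last char: $
  2: cd$ccdd -> last char: d
  3: cddcd$c -> last char: c
  4: d$ccddc -> last char: c
  5: dcd$ccd -> last char: d
  6: ddcd$cc -> last char: c


BWT = d$dccdc


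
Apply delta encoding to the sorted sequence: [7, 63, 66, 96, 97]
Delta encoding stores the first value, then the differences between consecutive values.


First value: 7
Deltas:
  63 - 7 = 56
  66 - 63 = 3
  96 - 66 = 30
  97 - 96 = 1


Delta encoded: [7, 56, 3, 30, 1]


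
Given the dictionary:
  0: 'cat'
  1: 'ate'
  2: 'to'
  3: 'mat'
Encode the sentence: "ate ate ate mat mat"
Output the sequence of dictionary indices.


Look up each word in the dictionary:
  'ate' -> 1
  'ate' -> 1
  'ate' -> 1
  'mat' -> 3
  'mat' -> 3

Encoded: [1, 1, 1, 3, 3]


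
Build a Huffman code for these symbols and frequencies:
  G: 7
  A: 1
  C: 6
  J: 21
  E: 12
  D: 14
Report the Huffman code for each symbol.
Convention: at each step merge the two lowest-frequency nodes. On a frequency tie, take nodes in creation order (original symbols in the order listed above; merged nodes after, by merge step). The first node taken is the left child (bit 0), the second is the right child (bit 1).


Huffman tree construction:
Step 1: Merge A(1) + C(6) = 7
Step 2: Merge G(7) + (A+C)(7) = 14
Step 3: Merge E(12) + D(14) = 26
Step 4: Merge (G+(A+C))(14) + J(21) = 35
Step 5: Merge (E+D)(26) + ((G+(A+C))+J)(35) = 61
Read each symbol's code off the tree from the root (left child = 0, right child = 1).

Codes:
  G: 100 (length 3)
  A: 1010 (length 4)
  C: 1011 (length 4)
  J: 11 (length 2)
  E: 00 (length 2)
  D: 01 (length 2)
Average code length: 143/61 = 2.3443 bits/symbol


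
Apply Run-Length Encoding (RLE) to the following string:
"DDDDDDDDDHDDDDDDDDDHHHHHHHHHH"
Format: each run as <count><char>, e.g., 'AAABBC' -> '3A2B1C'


Scanning runs left to right:
  i=0: run of 'D' x 9 -> '9D'
  i=9: run of 'H' x 1 -> '1H'
  i=10: run of 'D' x 9 -> '9D'
  i=19: run of 'H' x 10 -> '10H'

RLE = 9D1H9D10H


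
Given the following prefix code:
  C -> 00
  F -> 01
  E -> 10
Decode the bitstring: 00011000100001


Decoding step by step:
Bits 00 -> C
Bits 01 -> F
Bits 10 -> E
Bits 00 -> C
Bits 10 -> E
Bits 00 -> C
Bits 01 -> F


Decoded message: CFECECF


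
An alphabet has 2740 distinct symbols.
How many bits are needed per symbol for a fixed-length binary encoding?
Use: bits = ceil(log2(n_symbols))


log2(2740) = 11.42
Bracket: 2^11 = 2048 < 2740 <= 2^12 = 4096
So ceil(log2(2740)) = 12

bits = ceil(log2(2740)) = ceil(11.42) = 12 bits


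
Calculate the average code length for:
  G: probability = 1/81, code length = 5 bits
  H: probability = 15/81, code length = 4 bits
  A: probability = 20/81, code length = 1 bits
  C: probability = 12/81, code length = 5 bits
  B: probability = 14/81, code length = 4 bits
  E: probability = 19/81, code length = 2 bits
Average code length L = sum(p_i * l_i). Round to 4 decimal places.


Weighted contributions p_i * l_i:
  G: (1/81) * 5 = 5/81
  H: (15/81) * 4 = 60/81
  A: (20/81) * 1 = 20/81
  C: (12/81) * 5 = 60/81
  B: (14/81) * 4 = 56/81
  E: (19/81) * 2 = 38/81
Sum = (5 + 60 + 20 + 60 + 56 + 38)/81 = 239/81

L = 239/81 = 2.9506 bits/symbol


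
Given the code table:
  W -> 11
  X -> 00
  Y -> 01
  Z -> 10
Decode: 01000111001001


Decoding:
01 -> Y
00 -> X
01 -> Y
11 -> W
00 -> X
10 -> Z
01 -> Y


Result: YXYWXZY


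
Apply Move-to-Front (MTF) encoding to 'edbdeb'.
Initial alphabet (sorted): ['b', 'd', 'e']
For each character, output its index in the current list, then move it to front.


MTF encoding:
'e': index 2 in ['b', 'd', 'e'] -> ['e', 'b', 'd']
'd': index 2 in ['e', 'b', 'd'] -> ['d', 'e', 'b']
'b': index 2 in ['d', 'e', 'b'] -> ['b', 'd', 'e']
'd': index 1 in ['b', 'd', 'e'] -> ['d', 'b', 'e']
'e': index 2 in ['d', 'b', 'e'] -> ['e', 'd', 'b']
'b': index 2 in ['e', 'd', 'b'] -> ['b', 'e', 'd']


Output: [2, 2, 2, 1, 2, 2]


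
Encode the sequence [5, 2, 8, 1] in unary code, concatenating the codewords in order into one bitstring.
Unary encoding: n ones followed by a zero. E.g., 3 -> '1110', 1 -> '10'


Encode each number as n ones followed by a terminating 0:
  5 -> 111110 (6 bits)
  2 -> 110 (3 bits)
  8 -> 111111110 (9 bits)
  1 -> 10 (2 bits)
Total length = 6 + 3 + 9 + 2 = 20 bits.

Unary([5, 2, 8, 1]) = 11111011011111111010 (20 bits)


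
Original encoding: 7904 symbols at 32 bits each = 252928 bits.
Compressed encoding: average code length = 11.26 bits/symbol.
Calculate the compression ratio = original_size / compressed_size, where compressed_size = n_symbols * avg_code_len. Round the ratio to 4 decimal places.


original_size = n_symbols * orig_bits = 7904 * 32 = 252928 bits
compressed_size = n_symbols * avg_code_len = 7904 * 11.26 = 88999.04 bits
ratio = original_size / compressed_size = 252928 / 88999.04 = 2.8419

Compression ratio = 2.8419


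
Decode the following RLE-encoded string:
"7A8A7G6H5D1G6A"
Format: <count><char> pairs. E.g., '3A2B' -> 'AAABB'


Expanding each <count><char> pair:
  7A -> 'AAAAAAA'
  8A -> 'AAAAAAAA'
  7G -> 'GGGGGGG'
  6H -> 'HHHHHH'
  5D -> 'DDDDD'
  1G -> 'G'
  6A -> 'AAAAAA'

Decoded = AAAAAAAAAAAAAAAGGGGGGGHHHHHHDDDDDGAAAAAA


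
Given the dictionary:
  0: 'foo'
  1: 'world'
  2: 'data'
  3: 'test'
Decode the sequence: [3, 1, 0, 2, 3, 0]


Look up each index in the dictionary:
  3 -> 'test'
  1 -> 'world'
  0 -> 'foo'
  2 -> 'data'
  3 -> 'test'
  0 -> 'foo'

Decoded: "test world foo data test foo"


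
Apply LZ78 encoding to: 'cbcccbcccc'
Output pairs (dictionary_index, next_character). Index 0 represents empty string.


LZ78 encoding steps:
Dictionary: {0: ''}
Step 1: w='' (idx 0), next='c' -> output (0, 'c'), add 'c' as idx 1
Step 2: w='' (idx 0), next='b' -> output (0, 'b'), add 'b' as idx 2
Step 3: w='c' (idx 1), next='c' -> output (1, 'c'), add 'cc' as idx 3
Step 4: w='c' (idx 1), next='b' -> output (1, 'b'), add 'cb' as idx 4
Step 5: w='cc' (idx 3), next='c' -> output (3, 'c'), add 'ccc' as idx 5
Step 6: w='c' (idx 1), end of input -> output (1, '')


Encoded: [(0, 'c'), (0, 'b'), (1, 'c'), (1, 'b'), (3, 'c'), (1, '')]


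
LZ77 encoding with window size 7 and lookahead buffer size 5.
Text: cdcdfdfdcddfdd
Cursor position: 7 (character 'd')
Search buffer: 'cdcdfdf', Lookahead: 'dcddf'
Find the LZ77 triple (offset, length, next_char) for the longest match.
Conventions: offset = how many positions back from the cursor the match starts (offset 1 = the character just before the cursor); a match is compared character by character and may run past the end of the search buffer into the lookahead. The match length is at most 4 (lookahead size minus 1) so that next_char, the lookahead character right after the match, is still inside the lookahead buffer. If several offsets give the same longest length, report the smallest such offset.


Try each offset into the search buffer:
  offset=1 (pos 6, char 'f'): match length 0
  offset=2 (pos 5, char 'd'): match length 1
  offset=3 (pos 4, char 'f'): match length 0
  offset=4 (pos 3, char 'd'): match length 1
  offset=5 (pos 2, char 'c'): match length 0
  offset=6 (pos 1, char 'd'): match length 3
  offset=7 (pos 0, char 'c'): match length 0
Longest match has length 3 at offset 6.
next_char = character at position 7 + 3 = 10 -> 'd'

Best match: offset=6, length=3 (matching 'dcd' starting at position 1)
LZ77 triple: (6, 3, 'd')


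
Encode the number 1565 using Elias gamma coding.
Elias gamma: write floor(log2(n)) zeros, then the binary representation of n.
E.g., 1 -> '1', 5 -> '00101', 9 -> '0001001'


num_bits = floor(log2(1565)) + 1 = 11
leading_zeros = num_bits - 1 = 10
binary(1565) = 11000011101

Elias gamma(1565) = '0000000000' + '11000011101' = 000000000011000011101 (21 bits)


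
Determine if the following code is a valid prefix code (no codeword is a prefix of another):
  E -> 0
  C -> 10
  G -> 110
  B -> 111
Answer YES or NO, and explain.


Checking each pair (does one codeword prefix another?):
  E='0' vs C='10': no prefix
  E='0' vs G='110': no prefix
  E='0' vs B='111': no prefix
  C='10' vs E='0': no prefix
  C='10' vs G='110': no prefix
  C='10' vs B='111': no prefix
  G='110' vs E='0': no prefix
  G='110' vs C='10': no prefix
  G='110' vs B='111': no prefix
  B='111' vs E='0': no prefix
  B='111' vs C='10': no prefix
  B='111' vs G='110': no prefix
No violation found over all pairs.

YES -- this is a valid prefix code. No codeword is a prefix of any other codeword.


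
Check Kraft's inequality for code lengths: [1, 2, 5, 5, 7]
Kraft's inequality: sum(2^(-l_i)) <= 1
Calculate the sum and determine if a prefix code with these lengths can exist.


Sum = 2^(-1) + 2^(-2) + 2^(-5) + 2^(-5) + 2^(-7)
    = 0.5 + 0.25 + 0.03125 + 0.03125 + 0.0078125
    = 105/128 = 0.8203125
Since 0.8203125 <= 1, Kraft's inequality IS satisfied.
A prefix code with these lengths CAN exist.

Kraft sum = 0.8203125. Satisfied.


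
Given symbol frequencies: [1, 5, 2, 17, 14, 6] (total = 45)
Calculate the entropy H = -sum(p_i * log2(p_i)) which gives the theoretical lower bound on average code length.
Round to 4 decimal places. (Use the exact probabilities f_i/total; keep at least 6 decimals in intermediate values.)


Per-symbol terms -p_i * log2(p_i) with p_i = f_i/45:
  p = 1/45 = 0.022222: log2(p) = -5.491853, -p*log2(p) = 0.122041
  p = 5/45 = 0.111111: log2(p) = -3.169925, -p*log2(p) = 0.352214
  p = 2/45 = 0.044444: log2(p) = -4.491853, -p*log2(p) = 0.199638
  p = 17/45 = 0.377778: log2(p) = -1.404390, -p*log2(p) = 0.530547
  p = 14/45 = 0.311111: log2(p) = -1.684498, -p*log2(p) = 0.524066
  p = 6/45 = 0.133333: log2(p) = -2.906891, -p*log2(p) = 0.387585
H = 0.122041 + 0.352214 + 0.199638 + 0.530547 + 0.524066 + 0.387585 = 2.116091

H = 2.1161 bits/symbol


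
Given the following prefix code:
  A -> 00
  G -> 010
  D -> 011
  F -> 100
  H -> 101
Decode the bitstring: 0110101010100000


Decoding step by step:
Bits 011 -> D
Bits 010 -> G
Bits 101 -> H
Bits 010 -> G
Bits 00 -> A
Bits 00 -> A


Decoded message: DGHGAA


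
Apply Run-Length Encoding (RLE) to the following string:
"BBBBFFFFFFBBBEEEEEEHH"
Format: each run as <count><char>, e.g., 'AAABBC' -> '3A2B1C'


Scanning runs left to right:
  i=0: run of 'B' x 4 -> '4B'
  i=4: run of 'F' x 6 -> '6F'
  i=10: run of 'B' x 3 -> '3B'
  i=13: run of 'E' x 6 -> '6E'
  i=19: run of 'H' x 2 -> '2H'

RLE = 4B6F3B6E2H


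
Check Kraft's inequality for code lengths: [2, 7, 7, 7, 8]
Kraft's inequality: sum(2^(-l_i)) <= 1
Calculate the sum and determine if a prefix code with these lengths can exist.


Sum = 2^(-2) + 2^(-7) + 2^(-7) + 2^(-7) + 2^(-8)
    = 0.25 + 0.0078125 + 0.0078125 + 0.0078125 + 0.00390625
    = 71/256 = 0.27734375
Since 0.27734375 <= 1, Kraft's inequality IS satisfied.
A prefix code with these lengths CAN exist.

Kraft sum = 0.27734375. Satisfied.


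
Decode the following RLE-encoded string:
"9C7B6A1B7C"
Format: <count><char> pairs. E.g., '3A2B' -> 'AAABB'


Expanding each <count><char> pair:
  9C -> 'CCCCCCCCC'
  7B -> 'BBBBBBB'
  6A -> 'AAAAAA'
  1B -> 'B'
  7C -> 'CCCCCCC'

Decoded = CCCCCCCCCBBBBBBBAAAAAABCCCCCCC


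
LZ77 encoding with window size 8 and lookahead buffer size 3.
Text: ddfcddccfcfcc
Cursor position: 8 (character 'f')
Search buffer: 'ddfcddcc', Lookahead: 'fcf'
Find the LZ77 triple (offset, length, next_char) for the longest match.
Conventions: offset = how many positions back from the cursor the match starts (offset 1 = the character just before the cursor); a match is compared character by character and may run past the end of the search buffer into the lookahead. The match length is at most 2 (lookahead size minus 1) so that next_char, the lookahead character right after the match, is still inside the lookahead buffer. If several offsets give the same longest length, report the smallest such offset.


Try each offset into the search buffer:
  offset=1 (pos 7, char 'c'): match length 0
  offset=2 (pos 6, char 'c'): match length 0
  offset=3 (pos 5, char 'd'): match length 0
  offset=4 (pos 4, char 'd'): match length 0
  offset=5 (pos 3, char 'c'): match length 0
  offset=6 (pos 2, char 'f'): match length 2
  offset=7 (pos 1, char 'd'): match length 0
  offset=8 (pos 0, char 'd'): match length 0
Longest match has length 2 at offset 6.
next_char = character at position 8 + 2 = 10 -> 'f'

Best match: offset=6, length=2 (matching 'fc' starting at position 2)
LZ77 triple: (6, 2, 'f')


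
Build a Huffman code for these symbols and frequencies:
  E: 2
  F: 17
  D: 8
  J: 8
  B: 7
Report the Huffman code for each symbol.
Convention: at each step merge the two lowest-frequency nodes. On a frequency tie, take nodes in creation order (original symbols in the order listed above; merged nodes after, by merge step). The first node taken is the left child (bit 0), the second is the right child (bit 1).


Huffman tree construction:
Step 1: Merge E(2) + B(7) = 9
Step 2: Merge D(8) + J(8) = 16
Step 3: Merge (E+B)(9) + (D+J)(16) = 25
Step 4: Merge F(17) + ((E+B)+(D+J))(25) = 42
Read each symbol's code off the tree from the root (left child = 0, right child = 1).

Codes:
  E: 100 (length 3)
  F: 0 (length 1)
  D: 110 (length 3)
  J: 111 (length 3)
  B: 101 (length 3)
Average code length: 92/42 = 2.1905 bits/symbol


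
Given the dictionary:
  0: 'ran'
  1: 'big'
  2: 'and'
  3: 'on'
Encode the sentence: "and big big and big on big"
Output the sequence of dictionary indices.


Look up each word in the dictionary:
  'and' -> 2
  'big' -> 1
  'big' -> 1
  'and' -> 2
  'big' -> 1
  'on' -> 3
  'big' -> 1

Encoded: [2, 1, 1, 2, 1, 3, 1]


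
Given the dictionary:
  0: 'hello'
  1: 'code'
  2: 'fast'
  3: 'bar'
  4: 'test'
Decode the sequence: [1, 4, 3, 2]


Look up each index in the dictionary:
  1 -> 'code'
  4 -> 'test'
  3 -> 'bar'
  2 -> 'fast'

Decoded: "code test bar fast"


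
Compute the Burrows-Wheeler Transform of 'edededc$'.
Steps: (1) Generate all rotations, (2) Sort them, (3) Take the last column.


Rotations (sorted):
  0: $edededc -> last char: c
  1: c$ededed -> last char: d
  2: dc$edede -> last char: e
  3: dedc$ede -> last char: e
  4: dededc$e -> last char: e
  5: edc$eded -> last char: d
  6: ededc$ed -> last char: d
  7: edededc$ -> last char: $


BWT = cdeeedd$


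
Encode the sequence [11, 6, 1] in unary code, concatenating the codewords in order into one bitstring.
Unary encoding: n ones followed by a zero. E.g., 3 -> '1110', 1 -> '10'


Encode each number as n ones followed by a terminating 0:
  11 -> 111111111110 (12 bits)
  6 -> 1111110 (7 bits)
  1 -> 10 (2 bits)
Total length = 12 + 7 + 2 = 21 bits.

Unary([11, 6, 1]) = 111111111110111111010 (21 bits)


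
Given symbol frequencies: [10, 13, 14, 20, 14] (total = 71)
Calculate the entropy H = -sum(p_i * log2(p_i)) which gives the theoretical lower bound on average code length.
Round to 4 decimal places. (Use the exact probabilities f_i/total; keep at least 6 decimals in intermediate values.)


Per-symbol terms -p_i * log2(p_i) with p_i = f_i/71:
  p = 10/71 = 0.140845: log2(p) = -2.827819, -p*log2(p) = 0.398284
  p = 13/71 = 0.183099: log2(p) = -2.449307, -p*log2(p) = 0.448465
  p = 14/71 = 0.197183: log2(p) = -2.342392, -p*log2(p) = 0.461880
  p = 20/71 = 0.281690: log2(p) = -1.827819, -p*log2(p) = 0.514879
  p = 14/71 = 0.197183: log2(p) = -2.342392, -p*log2(p) = 0.461880
H = 0.398284 + 0.448465 + 0.461880 + 0.514879 + 0.461880 = 2.285388

H = 2.2854 bits/symbol


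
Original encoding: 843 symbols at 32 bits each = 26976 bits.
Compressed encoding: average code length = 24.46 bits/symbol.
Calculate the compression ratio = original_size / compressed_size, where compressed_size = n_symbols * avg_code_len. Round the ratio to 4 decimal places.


original_size = n_symbols * orig_bits = 843 * 32 = 26976 bits
compressed_size = n_symbols * avg_code_len = 843 * 24.46 = 20619.78 bits
ratio = original_size / compressed_size = 26976 / 20619.78 = 1.3083

Compression ratio = 1.3083


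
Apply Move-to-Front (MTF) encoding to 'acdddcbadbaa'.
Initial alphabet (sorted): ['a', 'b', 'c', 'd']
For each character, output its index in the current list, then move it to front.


MTF encoding:
'a': index 0 in ['a', 'b', 'c', 'd'] -> ['a', 'b', 'c', 'd']
'c': index 2 in ['a', 'b', 'c', 'd'] -> ['c', 'a', 'b', 'd']
'd': index 3 in ['c', 'a', 'b', 'd'] -> ['d', 'c', 'a', 'b']
'd': index 0 in ['d', 'c', 'a', 'b'] -> ['d', 'c', 'a', 'b']
'd': index 0 in ['d', 'c', 'a', 'b'] -> ['d', 'c', 'a', 'b']
'c': index 1 in ['d', 'c', 'a', 'b'] -> ['c', 'd', 'a', 'b']
'b': index 3 in ['c', 'd', 'a', 'b'] -> ['b', 'c', 'd', 'a']
'a': index 3 in ['b', 'c', 'd', 'a'] -> ['a', 'b', 'c', 'd']
'd': index 3 in ['a', 'b', 'c', 'd'] -> ['d', 'a', 'b', 'c']
'b': index 2 in ['d', 'a', 'b', 'c'] -> ['b', 'd', 'a', 'c']
'a': index 2 in ['b', 'd', 'a', 'c'] -> ['a', 'b', 'd', 'c']
'a': index 0 in ['a', 'b', 'd', 'c'] -> ['a', 'b', 'd', 'c']


Output: [0, 2, 3, 0, 0, 1, 3, 3, 3, 2, 2, 0]


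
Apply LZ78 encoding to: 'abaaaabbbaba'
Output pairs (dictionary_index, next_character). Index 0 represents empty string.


LZ78 encoding steps:
Dictionary: {0: ''}
Step 1: w='' (idx 0), next='a' -> output (0, 'a'), add 'a' as idx 1
Step 2: w='' (idx 0), next='b' -> output (0, 'b'), add 'b' as idx 2
Step 3: w='a' (idx 1), next='a' -> output (1, 'a'), add 'aa' as idx 3
Step 4: w='aa' (idx 3), next='b' -> output (3, 'b'), add 'aab' as idx 4
Step 5: w='b' (idx 2), next='b' -> output (2, 'b'), add 'bb' as idx 5
Step 6: w='a' (idx 1), next='b' -> output (1, 'b'), add 'ab' as idx 6
Step 7: w='a' (idx 1), end of input -> output (1, '')


Encoded: [(0, 'a'), (0, 'b'), (1, 'a'), (3, 'b'), (2, 'b'), (1, 'b'), (1, '')]


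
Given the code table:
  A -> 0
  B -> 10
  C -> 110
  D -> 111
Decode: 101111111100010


Decoding:
10 -> B
111 -> D
111 -> D
110 -> C
0 -> A
0 -> A
10 -> B


Result: BDDCAAB


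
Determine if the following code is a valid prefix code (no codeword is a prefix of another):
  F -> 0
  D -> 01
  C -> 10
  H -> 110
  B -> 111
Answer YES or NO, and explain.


Checking each pair (does one codeword prefix another?):
  F='0' vs D='01': prefix -- VIOLATION

NO -- this is NOT a valid prefix code. F (0) is a prefix of D (01).


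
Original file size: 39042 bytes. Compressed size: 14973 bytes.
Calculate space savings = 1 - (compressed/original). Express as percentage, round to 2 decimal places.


ratio = compressed/original = 14973/39042 = 0.38351
savings = 1 - ratio = 1 - 0.38351 = 0.61649
as a percentage: 0.61649 * 100 = 61.65%

Space savings = 1 - 14973/39042 = 61.65%


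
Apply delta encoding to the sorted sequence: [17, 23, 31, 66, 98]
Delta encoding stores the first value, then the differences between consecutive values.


First value: 17
Deltas:
  23 - 17 = 6
  31 - 23 = 8
  66 - 31 = 35
  98 - 66 = 32


Delta encoded: [17, 6, 8, 35, 32]


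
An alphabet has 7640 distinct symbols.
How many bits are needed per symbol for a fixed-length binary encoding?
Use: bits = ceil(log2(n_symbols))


log2(7640) = 12.8994
Bracket: 2^12 = 4096 < 7640 <= 2^13 = 8192
So ceil(log2(7640)) = 13

bits = ceil(log2(7640)) = ceil(12.8994) = 13 bits


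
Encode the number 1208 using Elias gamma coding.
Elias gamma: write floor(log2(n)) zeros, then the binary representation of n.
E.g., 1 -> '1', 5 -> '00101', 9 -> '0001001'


num_bits = floor(log2(1208)) + 1 = 11
leading_zeros = num_bits - 1 = 10
binary(1208) = 10010111000

Elias gamma(1208) = '0000000000' + '10010111000' = 000000000010010111000 (21 bits)


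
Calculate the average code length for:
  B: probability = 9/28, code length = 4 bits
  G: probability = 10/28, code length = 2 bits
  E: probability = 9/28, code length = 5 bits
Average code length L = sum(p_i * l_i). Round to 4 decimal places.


Weighted contributions p_i * l_i:
  B: (9/28) * 4 = 36/28
  G: (10/28) * 2 = 20/28
  E: (9/28) * 5 = 45/28
Sum = (36 + 20 + 45)/28 = 101/28

L = 101/28 = 3.6071 bits/symbol


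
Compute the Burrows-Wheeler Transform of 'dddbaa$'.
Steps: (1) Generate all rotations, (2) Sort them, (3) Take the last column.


Rotations (sorted):
  0: $dddbaa -> last char: a
  1: a$dddba -> last char: a
  2: aa$dddb -> last char: b
  3: baa$ddd -> last char: d
  4: dbaa$dd -> last char: d
  5: ddbaa$d -> last char: d
  6: dddbaa$ -> last char: $


BWT = aabddd$


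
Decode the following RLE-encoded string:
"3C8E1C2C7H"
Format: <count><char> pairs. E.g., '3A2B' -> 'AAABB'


Expanding each <count><char> pair:
  3C -> 'CCC'
  8E -> 'EEEEEEEE'
  1C -> 'C'
  2C -> 'CC'
  7H -> 'HHHHHHH'

Decoded = CCCEEEEEEEECCCHHHHHHH
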